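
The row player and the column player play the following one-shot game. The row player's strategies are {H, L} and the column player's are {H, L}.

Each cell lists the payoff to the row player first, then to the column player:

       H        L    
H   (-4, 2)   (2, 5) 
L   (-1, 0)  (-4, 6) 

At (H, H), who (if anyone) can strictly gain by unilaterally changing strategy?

The row player at (H, H) earns -4; deviating to L yields -1 — a strict improvement.
The column player earns 2; deviating to L yields 5 — a strict improvement.
Both the row player and the column player have strictly profitable deviations.

Both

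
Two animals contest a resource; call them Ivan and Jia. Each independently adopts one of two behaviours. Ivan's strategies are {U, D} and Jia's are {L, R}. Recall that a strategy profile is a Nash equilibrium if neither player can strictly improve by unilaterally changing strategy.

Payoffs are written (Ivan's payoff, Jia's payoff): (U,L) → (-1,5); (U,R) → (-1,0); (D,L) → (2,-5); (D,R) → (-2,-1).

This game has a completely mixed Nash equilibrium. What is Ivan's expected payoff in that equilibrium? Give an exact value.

-1

First find q, the probability Jia plays L, from Ivan's indifference between U and D: −q − (1−q) = 2q − 2(1−q), giving q = 1/4.
Since Ivan is indifferent in equilibrium, Ivan's expected payoff equals the payoff from either row against (1/4, 3/4). Using U: −(1/4) − (3/4) = -1.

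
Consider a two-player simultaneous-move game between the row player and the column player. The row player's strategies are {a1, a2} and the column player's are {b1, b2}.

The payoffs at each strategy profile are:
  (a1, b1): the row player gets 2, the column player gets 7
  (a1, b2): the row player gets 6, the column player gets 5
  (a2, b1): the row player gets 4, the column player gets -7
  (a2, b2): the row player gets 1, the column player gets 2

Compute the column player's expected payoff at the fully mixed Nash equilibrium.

First find x, the probability the row player plays a1, from the column player's indifference between b1 and b2: 7x − 7(1−x) = 5x + 2(1−x), giving x = 9/11.
Since the column player is indifferent in equilibrium, the column player's expected payoff equals the payoff from either column against (9/11, 2/11). Using b1: 7(9/11) − 7(2/11) = 49/11.

49/11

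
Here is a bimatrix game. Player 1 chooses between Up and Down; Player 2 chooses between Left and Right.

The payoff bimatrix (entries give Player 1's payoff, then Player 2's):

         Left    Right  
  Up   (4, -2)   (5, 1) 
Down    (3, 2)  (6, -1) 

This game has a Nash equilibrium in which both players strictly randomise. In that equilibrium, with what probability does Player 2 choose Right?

Let y be the probability that Player 2 plays Left. In a completely mixed equilibrium, Player 1 must be indifferent between Up and Down.
Player 1's expected payoff from Up is 4y + 5(1−y); from Down it is 3y + 6(1−y).
Setting these equal: −y + 5 = −3y + 6, so y = 1/2.
Therefore Player 2 plays Right with probability 1 − 1/2 = 1/2.

1/2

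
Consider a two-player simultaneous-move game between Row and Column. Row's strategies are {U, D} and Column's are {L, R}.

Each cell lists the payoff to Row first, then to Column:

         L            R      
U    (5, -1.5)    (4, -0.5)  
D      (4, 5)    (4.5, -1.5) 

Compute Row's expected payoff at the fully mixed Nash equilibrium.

First find q, the probability Column plays L, from Row's indifference between U and D: 5q + 4(1−q) = 4q + 4.5(1−q), giving q = 1/3.
Since Row is indifferent in equilibrium, Row's expected payoff equals the payoff from either row against (1/3, 2/3). Using U: 5(1/3) + 4(2/3) = 13/3.

13/3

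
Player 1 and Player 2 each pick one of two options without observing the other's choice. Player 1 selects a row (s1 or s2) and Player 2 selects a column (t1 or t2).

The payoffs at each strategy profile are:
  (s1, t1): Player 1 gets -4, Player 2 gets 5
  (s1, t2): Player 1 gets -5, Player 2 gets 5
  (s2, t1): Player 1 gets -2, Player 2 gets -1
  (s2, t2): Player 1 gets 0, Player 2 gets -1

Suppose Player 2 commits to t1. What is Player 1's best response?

s2

Against t1, Player 1 earns -4 from s1 and -2 from s2.
So s2 is the best response.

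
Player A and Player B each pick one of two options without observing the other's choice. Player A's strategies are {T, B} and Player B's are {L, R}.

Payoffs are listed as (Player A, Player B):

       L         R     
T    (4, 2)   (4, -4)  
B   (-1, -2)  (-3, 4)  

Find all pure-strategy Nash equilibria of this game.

(T, L)

(T, L): Player A gets 4 ≥ -1 from B, and Player B gets 2 ≥ -4 from R — Nash equilibrium.
(T, R): Player B prefers L (2 > -4) — not an equilibrium.
(B, L): Player A prefers T (4 > -1); Player B prefers R (4 > -2) — not an equilibrium.
(B, R): Player A prefers T (4 > -3) — not an equilibrium.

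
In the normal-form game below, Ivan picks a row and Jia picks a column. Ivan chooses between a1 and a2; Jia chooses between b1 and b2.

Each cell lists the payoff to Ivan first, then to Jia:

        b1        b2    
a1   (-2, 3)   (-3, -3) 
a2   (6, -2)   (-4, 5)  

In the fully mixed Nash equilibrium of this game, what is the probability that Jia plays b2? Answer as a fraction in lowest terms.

Let q be the probability that Jia plays b1. In a completely mixed equilibrium, Ivan must be indifferent between a1 and a2.
Ivan's expected payoff from a1 is −2q − 3(1−q); from a2 it is 6q − 4(1−q).
Setting these equal: q − 3 = 10q − 4, so q = 1/9.
Therefore Jia plays b2 with probability 1 − 1/9 = 8/9.

8/9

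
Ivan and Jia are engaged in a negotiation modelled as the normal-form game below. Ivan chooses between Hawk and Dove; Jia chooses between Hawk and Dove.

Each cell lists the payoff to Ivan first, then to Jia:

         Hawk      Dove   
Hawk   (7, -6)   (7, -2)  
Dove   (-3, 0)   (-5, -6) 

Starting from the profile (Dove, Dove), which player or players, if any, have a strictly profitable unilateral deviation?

Both

Ivan at (Dove, Dove) earns -5; deviating to Hawk yields 7 — a strict improvement.
Jia earns -6; deviating to Hawk yields 0 — a strict improvement.
Both Ivan and Jia have strictly profitable deviations.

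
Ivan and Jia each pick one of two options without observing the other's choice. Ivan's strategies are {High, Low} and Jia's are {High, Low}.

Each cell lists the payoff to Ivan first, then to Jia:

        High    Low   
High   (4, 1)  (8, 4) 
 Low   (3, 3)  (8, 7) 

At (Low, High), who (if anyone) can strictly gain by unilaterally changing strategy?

Ivan at (Low, High) earns 3; deviating to High yields 4 — a strict improvement.
Jia earns 3; deviating to Low yields 7 — a strict improvement.
Both Ivan and Jia have strictly profitable deviations.

Both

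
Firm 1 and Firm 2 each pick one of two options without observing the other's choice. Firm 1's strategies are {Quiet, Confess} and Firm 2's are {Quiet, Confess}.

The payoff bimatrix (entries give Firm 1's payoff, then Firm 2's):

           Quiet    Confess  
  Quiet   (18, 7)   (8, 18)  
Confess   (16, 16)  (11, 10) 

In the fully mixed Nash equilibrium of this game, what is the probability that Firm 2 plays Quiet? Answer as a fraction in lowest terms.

3/5

Let c be the probability that Firm 2 plays Quiet. In a completely mixed equilibrium, Firm 1 must be indifferent between Quiet and Confess.
Firm 1's expected payoff from Quiet is 18c + 8(1−c); from Confess it is 16c + 11(1−c).
Setting these equal: 10c + 8 = 5c + 11, so c = 3/5.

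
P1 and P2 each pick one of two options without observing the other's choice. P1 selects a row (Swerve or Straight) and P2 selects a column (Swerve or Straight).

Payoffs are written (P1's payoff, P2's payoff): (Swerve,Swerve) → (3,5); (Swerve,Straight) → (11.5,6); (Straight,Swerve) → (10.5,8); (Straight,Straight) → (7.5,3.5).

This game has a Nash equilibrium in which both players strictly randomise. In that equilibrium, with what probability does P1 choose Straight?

Let x be the probability that P1 plays Swerve. In a completely mixed equilibrium, P2 must be indifferent between Swerve and Straight.
P2's expected payoff from Swerve is 5x + 8(1−x); from Straight it is 6x + 3.5(1−x).
Setting these equal: −3x + 8 = 2.5x + 3.5, so x = 9/11.
Therefore P1 plays Straight with probability 1 − 9/11 = 2/11.

2/11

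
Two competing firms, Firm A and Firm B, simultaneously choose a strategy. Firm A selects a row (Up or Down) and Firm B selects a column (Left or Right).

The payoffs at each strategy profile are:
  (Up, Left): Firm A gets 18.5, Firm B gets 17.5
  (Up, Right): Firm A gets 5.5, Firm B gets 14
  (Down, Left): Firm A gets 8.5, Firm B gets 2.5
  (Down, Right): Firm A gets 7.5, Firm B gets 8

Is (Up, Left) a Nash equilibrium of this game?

At (Up, Left), Firm A earns 18.5; switching to Down would give 8.5, so Firm A has no profitable deviation.
Firm B earns 17.5; switching to Right would give 14, so Firm B has no profitable deviation.
Neither player can gain by a unilateral deviation, so this profile is a Nash equilibrium.

Yes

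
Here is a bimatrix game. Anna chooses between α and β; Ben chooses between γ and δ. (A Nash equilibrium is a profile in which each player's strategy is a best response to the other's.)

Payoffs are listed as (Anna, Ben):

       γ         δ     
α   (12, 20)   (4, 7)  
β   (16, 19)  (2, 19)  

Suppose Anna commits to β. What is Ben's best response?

either — both γ and δ are best responses

Against β, Ben earns 19 from γ and 19 from δ.
So either strategy is a best response.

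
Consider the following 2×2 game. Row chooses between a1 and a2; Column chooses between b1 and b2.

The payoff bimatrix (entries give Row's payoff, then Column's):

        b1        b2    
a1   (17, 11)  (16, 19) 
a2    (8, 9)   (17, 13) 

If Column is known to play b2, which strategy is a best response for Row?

a2

Against b2, Row earns 16 from a1 and 17 from a2.
So a2 is the best response.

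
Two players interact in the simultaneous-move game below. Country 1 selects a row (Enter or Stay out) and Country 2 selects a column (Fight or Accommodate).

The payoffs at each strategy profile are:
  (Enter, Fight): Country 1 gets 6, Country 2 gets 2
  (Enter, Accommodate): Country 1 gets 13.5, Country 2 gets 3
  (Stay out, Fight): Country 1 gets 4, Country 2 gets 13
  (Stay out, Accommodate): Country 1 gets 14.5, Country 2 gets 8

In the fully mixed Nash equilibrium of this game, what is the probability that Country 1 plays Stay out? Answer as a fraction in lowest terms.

Let r be the probability that Country 1 plays Enter. In a completely mixed equilibrium, Country 2 must be indifferent between Fight and Accommodate.
Country 2's expected payoff from Fight is 2r + 13(1−r); from Accommodate it is 3r + 8(1−r).
Setting these equal: −11r + 13 = −5r + 8, so r = 5/6.
Therefore Country 1 plays Stay out with probability 1 − 5/6 = 1/6.

1/6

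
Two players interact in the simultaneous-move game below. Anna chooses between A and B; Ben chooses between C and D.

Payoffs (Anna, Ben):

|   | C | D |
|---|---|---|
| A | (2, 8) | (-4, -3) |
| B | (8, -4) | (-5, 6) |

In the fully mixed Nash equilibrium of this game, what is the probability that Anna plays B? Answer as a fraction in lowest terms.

11/21

Let r be the probability that Anna plays A. In a completely mixed equilibrium, Ben must be indifferent between C and D.
Ben's expected payoff from C is 8r − 4(1−r); from D it is −3r + 6(1−r).
Setting these equal: 12r − 4 = −9r + 6, so r = 10/21.
Therefore Anna plays B with probability 1 − 10/21 = 11/21.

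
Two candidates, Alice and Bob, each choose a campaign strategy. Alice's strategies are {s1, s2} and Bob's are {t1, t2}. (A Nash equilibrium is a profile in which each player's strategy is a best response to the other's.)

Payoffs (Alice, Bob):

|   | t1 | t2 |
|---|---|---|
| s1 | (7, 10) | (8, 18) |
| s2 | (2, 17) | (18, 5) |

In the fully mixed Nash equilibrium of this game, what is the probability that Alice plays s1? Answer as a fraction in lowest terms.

3/5

Let x be the probability that Alice plays s1. In a completely mixed equilibrium, Bob must be indifferent between t1 and t2.
Bob's expected payoff from t1 is 10x + 17(1−x); from t2 it is 18x + 5(1−x).
Setting these equal: −7x + 17 = 13x + 5, so x = 3/5.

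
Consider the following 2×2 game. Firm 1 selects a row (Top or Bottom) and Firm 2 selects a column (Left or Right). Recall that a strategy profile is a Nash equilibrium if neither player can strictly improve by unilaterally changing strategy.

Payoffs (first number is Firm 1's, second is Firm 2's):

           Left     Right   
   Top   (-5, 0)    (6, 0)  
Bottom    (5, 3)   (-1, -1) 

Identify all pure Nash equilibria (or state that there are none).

(Top, Right) and (Bottom, Left)

(Top, Left): Firm 1 prefers Bottom (5 > -5) — not an equilibrium.
(Top, Right): Firm 1 gets 6 ≥ -1 from Bottom, and Firm 2 gets 0 ≥ 0 from Left — Nash equilibrium.
(Bottom, Left): Firm 1 gets 5 ≥ -5 from Top, and Firm 2 gets 3 ≥ -1 from Right — Nash equilibrium.
(Bottom, Right): Firm 1 prefers Top (6 > -1); Firm 2 prefers Left (3 > -1) — not an equilibrium.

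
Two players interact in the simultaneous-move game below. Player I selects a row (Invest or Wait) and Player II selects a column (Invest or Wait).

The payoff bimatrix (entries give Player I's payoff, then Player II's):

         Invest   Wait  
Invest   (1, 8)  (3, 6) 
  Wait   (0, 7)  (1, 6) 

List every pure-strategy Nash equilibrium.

(Invest, Invest)

(Invest, Invest): Player I gets 1 ≥ 0 from Wait, and Player II gets 8 ≥ 6 from Wait — Nash equilibrium.
(Invest, Wait): Player II prefers Invest (8 > 6) — not an equilibrium.
(Wait, Invest): Player I prefers Invest (1 > 0) — not an equilibrium.
(Wait, Wait): Player I prefers Invest (3 > 1); Player II prefers Invest (7 > 6) — not an equilibrium.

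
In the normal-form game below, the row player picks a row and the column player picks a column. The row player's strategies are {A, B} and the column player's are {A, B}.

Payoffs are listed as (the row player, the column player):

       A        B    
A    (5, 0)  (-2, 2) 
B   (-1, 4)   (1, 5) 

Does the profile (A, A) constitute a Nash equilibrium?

No

At (A, A), the row player earns 5; switching to B would give -1, so the row player has no profitable deviation.
The column player earns 0; switching to B would give 2, so the column player would deviate.
Since at least one player can profitably deviate, this is not a Nash equilibrium.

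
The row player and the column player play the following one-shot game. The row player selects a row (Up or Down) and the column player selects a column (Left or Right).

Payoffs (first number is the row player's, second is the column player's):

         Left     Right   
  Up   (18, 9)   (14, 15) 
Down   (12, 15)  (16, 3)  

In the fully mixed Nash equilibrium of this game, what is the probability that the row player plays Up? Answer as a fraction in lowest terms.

2/3

Let r be the probability that the row player plays Up. In a completely mixed equilibrium, the column player must be indifferent between Left and Right.
The column player's expected payoff from Left is 9r + 15(1−r); from Right it is 15r + 3(1−r).
Setting these equal: −6r + 15 = 12r + 3, so r = 2/3.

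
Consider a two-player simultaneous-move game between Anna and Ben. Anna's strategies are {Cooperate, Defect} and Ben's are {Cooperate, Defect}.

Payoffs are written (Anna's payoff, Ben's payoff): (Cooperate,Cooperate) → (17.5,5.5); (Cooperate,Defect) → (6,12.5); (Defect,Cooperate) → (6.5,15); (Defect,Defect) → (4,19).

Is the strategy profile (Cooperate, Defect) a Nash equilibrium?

At (Cooperate, Defect), Anna earns 6; switching to Defect would give 4, so Anna has no profitable deviation.
Ben earns 12.5; switching to Cooperate would give 5.5, so Ben has no profitable deviation.
Neither player can gain by a unilateral deviation, so this profile is a Nash equilibrium.

Yes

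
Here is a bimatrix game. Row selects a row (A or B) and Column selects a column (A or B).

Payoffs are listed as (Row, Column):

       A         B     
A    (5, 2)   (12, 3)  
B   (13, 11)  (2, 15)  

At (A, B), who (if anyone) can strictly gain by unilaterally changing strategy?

Row at (A, B) earns 12; deviating to B yields 2 — not better.
Column earns 3; deviating to A yields 2 — not better.
Neither player can strictly improve; the profile is a Nash equilibrium.

Neither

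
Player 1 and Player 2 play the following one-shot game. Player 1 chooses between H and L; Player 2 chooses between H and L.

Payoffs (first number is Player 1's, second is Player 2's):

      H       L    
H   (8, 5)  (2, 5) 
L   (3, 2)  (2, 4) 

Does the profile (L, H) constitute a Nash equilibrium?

No

At (L, H), Player 1 earns 3; switching to H would give 8, so Player 1 would deviate.
Player 2 earns 2; switching to L would give 4, so Player 2 would deviate.
Since at least one player can profitably deviate, this is not a Nash equilibrium.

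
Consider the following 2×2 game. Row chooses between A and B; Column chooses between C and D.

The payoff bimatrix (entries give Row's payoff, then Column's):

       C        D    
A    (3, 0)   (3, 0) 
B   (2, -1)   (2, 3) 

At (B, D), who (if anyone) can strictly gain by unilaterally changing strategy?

Row at (B, D) earns 2; deviating to A yields 3 — a strict improvement.
Column earns 3; deviating to C yields -1 — not better.
Only Row has a strictly profitable deviation.

Row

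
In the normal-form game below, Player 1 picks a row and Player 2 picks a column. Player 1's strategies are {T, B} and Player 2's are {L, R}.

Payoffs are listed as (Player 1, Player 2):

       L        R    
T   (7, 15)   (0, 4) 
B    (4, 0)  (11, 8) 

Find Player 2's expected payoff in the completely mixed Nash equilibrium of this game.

First find p, the probability Player 1 plays T, from Player 2's indifference between L and R: 15p = 4p + 8(1−p), giving p = 8/19.
Since Player 2 is indifferent in equilibrium, Player 2's expected payoff equals the payoff from either column against (8/19, 11/19). Using L: 15(8/19) = 120/19.

120/19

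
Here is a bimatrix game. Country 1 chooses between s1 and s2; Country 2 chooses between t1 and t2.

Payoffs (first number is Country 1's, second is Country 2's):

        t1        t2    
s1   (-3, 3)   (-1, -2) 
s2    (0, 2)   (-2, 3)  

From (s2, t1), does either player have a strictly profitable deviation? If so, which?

Country 1 at (s2, t1) earns 0; deviating to s1 yields -3 — not better.
Country 2 earns 2; deviating to t2 yields 3 — a strict improvement.
Only Country 2 has a strictly profitable deviation.

Country 2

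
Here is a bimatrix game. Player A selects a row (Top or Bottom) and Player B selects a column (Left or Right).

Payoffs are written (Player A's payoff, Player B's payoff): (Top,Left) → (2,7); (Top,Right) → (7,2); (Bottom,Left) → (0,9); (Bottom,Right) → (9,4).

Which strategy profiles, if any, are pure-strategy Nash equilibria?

(Top, Left): Player A gets 2 ≥ 0 from Bottom, and Player B gets 7 ≥ 2 from Right — Nash equilibrium.
(Top, Right): Player A prefers Bottom (9 > 7); Player B prefers Left (7 > 2) — not an equilibrium.
(Bottom, Left): Player A prefers Top (2 > 0) — not an equilibrium.
(Bottom, Right): Player B prefers Left (9 > 4) — not an equilibrium.

(Top, Left)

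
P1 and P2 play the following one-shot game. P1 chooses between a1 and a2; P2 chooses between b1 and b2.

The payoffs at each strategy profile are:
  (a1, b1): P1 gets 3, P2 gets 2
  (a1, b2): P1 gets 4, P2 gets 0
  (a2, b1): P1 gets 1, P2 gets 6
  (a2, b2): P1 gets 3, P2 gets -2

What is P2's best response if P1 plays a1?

Against a1, P2 earns 2 from b1 and 0 from b2.
So b1 is the best response.

b1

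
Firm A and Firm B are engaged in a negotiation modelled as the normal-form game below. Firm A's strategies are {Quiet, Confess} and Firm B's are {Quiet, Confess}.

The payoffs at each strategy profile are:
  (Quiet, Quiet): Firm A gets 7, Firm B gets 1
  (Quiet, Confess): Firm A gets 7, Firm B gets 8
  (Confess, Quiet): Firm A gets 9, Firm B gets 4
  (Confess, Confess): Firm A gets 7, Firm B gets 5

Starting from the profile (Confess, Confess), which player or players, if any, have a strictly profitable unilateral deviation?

Firm A at (Confess, Confess) earns 7; deviating to Quiet yields 7 — not better.
Firm B earns 5; deviating to Quiet yields 4 — not better.
Neither player can strictly improve; the profile is a Nash equilibrium.

Neither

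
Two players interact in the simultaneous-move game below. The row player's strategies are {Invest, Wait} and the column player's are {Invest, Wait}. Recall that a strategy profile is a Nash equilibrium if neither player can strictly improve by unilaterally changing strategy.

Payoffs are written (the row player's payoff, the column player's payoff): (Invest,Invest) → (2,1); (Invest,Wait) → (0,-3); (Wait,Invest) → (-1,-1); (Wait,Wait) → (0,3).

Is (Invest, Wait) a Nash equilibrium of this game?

At (Invest, Wait), the row player earns 0; switching to Wait would give 0, so the row player has no profitable deviation.
The column player earns -3; switching to Invest would give 1, so the column player would deviate.
Since at least one player can profitably deviate, this is not a Nash equilibrium.

No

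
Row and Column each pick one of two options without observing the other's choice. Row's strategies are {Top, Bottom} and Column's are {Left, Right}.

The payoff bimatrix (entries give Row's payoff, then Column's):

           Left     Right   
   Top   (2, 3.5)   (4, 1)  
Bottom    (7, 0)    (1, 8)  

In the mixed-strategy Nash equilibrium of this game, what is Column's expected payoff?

8/3

First find p, the probability Row plays Top, from Column's indifference between Left and Right: 3.5p = p + 8(1−p), giving p = 16/21.
Since Column is indifferent in equilibrium, Column's expected payoff equals the payoff from either column against (16/21, 5/21). Using Left: 3.5(16/21) = 8/3.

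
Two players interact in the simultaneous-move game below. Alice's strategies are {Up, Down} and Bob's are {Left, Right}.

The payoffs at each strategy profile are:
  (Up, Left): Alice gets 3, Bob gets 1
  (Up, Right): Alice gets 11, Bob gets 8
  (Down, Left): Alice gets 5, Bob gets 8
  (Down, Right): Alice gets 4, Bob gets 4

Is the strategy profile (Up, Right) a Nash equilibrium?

Yes

At (Up, Right), Alice earns 11; switching to Down would give 4, so Alice has no profitable deviation.
Bob earns 8; switching to Left would give 1, so Bob has no profitable deviation.
Neither player can gain by a unilateral deviation, so this profile is a Nash equilibrium.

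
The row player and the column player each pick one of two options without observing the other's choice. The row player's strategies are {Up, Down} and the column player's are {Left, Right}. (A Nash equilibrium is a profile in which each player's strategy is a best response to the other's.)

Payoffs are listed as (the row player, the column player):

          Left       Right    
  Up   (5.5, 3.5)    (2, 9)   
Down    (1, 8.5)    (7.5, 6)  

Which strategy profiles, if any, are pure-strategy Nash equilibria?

(Up, Left): the column player prefers Right (9 > 3.5) — not an equilibrium.
(Up, Right): the row player prefers Down (7.5 > 2) — not an equilibrium.
(Down, Left): the row player prefers Up (5.5 > 1) — not an equilibrium.
(Down, Right): the column player prefers Left (8.5 > 6) — not an equilibrium.

none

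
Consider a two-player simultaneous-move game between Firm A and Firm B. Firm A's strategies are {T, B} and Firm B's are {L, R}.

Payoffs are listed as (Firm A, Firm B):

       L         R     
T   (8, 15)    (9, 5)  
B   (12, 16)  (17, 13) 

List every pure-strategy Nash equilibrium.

(T, L): Firm A prefers B (12 > 8) — not an equilibrium.
(T, R): Firm A prefers B (17 > 9); Firm B prefers L (15 > 5) — not an equilibrium.
(B, L): Firm A gets 12 ≥ 8 from T, and Firm B gets 16 ≥ 13 from R — Nash equilibrium.
(B, R): Firm B prefers L (16 > 13) — not an equilibrium.

(B, L)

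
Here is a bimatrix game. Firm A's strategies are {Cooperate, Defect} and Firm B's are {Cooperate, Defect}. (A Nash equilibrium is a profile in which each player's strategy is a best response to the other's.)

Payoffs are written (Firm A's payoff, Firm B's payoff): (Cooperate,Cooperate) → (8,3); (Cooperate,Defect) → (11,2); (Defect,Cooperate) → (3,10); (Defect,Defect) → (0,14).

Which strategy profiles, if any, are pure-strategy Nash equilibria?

(Cooperate, Cooperate): Firm A gets 8 ≥ 3 from Defect, and Firm B gets 3 ≥ 2 from Defect — Nash equilibrium.
(Cooperate, Defect): Firm B prefers Cooperate (3 > 2) — not an equilibrium.
(Defect, Cooperate): Firm A prefers Cooperate (8 > 3); Firm B prefers Defect (14 > 10) — not an equilibrium.
(Defect, Defect): Firm A prefers Cooperate (11 > 0) — not an equilibrium.

(Cooperate, Cooperate)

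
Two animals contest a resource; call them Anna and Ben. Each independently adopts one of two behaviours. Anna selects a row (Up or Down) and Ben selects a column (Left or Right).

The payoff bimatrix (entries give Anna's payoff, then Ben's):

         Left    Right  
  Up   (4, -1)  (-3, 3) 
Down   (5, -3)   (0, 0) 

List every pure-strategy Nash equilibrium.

(Down, Right)

(Up, Left): Anna prefers Down (5 > 4); Ben prefers Right (3 > -1) — not an equilibrium.
(Up, Right): Anna prefers Down (0 > -3) — not an equilibrium.
(Down, Left): Ben prefers Right (0 > -3) — not an equilibrium.
(Down, Right): Anna gets 0 ≥ -3 from Up, and Ben gets 0 ≥ -3 from Left — Nash equilibrium.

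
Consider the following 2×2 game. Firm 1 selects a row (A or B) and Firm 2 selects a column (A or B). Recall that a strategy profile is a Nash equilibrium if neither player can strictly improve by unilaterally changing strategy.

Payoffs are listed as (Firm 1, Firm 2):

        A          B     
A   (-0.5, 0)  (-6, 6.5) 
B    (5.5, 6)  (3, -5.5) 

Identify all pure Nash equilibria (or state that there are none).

(B, A)

(A, A): Firm 1 prefers B (5.5 > -0.5); Firm 2 prefers B (6.5 > 0) — not an equilibrium.
(A, B): Firm 1 prefers B (3 > -6) — not an equilibrium.
(B, A): Firm 1 gets 5.5 ≥ -0.5 from A, and Firm 2 gets 6 ≥ -5.5 from B — Nash equilibrium.
(B, B): Firm 2 prefers A (6 > -5.5) — not an equilibrium.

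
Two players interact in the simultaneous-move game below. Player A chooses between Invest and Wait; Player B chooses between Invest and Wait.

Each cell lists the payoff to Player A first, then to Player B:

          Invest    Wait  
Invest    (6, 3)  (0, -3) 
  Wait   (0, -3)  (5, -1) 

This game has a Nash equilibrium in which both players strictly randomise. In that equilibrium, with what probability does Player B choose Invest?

5/11

Let c be the probability that Player B plays Invest. In a completely mixed equilibrium, Player A must be indifferent between Invest and Wait.
Player A's expected payoff from Invest is 6c; from Wait it is 5(1−c).
Setting these equal: 6c = −5c + 5, so c = 5/11.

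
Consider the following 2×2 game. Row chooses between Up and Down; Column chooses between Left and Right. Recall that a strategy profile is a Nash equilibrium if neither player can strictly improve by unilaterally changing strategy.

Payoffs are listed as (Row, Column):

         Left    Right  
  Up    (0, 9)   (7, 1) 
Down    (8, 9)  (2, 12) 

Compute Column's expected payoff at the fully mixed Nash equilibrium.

First find x, the probability Row plays Up, from Column's indifference between Left and Right: 9x + 9(1−x) = x + 12(1−x), giving x = 3/11.
Since Column is indifferent in equilibrium, Column's expected payoff equals the payoff from either column against (3/11, 8/11). Using Left: 9(3/11) + 9(8/11) = 9.

9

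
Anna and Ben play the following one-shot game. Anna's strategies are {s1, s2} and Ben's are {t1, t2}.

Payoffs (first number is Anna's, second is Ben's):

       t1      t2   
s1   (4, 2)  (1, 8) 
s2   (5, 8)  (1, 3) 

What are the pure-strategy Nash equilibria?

(s1, t1): Anna prefers s2 (5 > 4); Ben prefers t2 (8 > 2) — not an equilibrium.
(s1, t2): Anna gets 1 ≥ 1 from s2, and Ben gets 8 ≥ 2 from t1 — Nash equilibrium.
(s2, t1): Anna gets 5 ≥ 4 from s1, and Ben gets 8 ≥ 3 from t2 — Nash equilibrium.
(s2, t2): Ben prefers t1 (8 > 3) — not an equilibrium.

(s1, t2) and (s2, t1)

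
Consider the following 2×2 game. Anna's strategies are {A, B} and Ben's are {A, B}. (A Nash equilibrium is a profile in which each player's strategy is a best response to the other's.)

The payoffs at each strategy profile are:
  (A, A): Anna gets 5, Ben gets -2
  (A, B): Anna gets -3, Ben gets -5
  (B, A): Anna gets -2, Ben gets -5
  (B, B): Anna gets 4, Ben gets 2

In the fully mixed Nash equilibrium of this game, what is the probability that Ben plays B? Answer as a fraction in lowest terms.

Let y be the probability that Ben plays A. In a completely mixed equilibrium, Anna must be indifferent between A and B.
Anna's expected payoff from A is 5y − 3(1−y); from B it is −2y + 4(1−y).
Setting these equal: 8y − 3 = −6y + 4, so y = 1/2.
Therefore Ben plays B with probability 1 − 1/2 = 1/2.

1/2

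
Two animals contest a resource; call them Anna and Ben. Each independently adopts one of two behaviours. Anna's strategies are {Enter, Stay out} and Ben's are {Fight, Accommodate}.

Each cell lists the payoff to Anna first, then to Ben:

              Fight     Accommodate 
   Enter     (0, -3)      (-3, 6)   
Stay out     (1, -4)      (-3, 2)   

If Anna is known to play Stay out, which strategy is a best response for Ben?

Against Stay out, Ben earns -4 from Fight and 2 from Accommodate.
So Accommodate is the best response.

Accommodate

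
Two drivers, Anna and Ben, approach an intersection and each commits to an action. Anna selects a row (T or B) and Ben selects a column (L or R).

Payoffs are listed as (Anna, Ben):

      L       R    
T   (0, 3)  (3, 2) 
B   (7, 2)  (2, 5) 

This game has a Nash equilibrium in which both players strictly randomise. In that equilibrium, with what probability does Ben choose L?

Let q be the probability that Ben plays L. In a completely mixed equilibrium, Anna must be indifferent between T and B.
Anna's expected payoff from T is 3(1−q); from B it is 7q + 2(1−q).
Setting these equal: −3q + 3 = 5q + 2, so q = 1/8.

1/8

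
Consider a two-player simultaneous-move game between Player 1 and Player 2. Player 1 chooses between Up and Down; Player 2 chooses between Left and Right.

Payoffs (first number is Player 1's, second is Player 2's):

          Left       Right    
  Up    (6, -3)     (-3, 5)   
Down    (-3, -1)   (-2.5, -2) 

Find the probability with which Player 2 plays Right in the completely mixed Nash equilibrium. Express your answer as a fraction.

18/19

Let q be the probability that Player 2 plays Left. In a completely mixed equilibrium, Player 1 must be indifferent between Up and Down.
Player 1's expected payoff from Up is 6q − 3(1−q); from Down it is −3q − 2.5(1−q).
Setting these equal: 9q − 3 = −0.5q − 2.5, so q = 1/19.
Therefore Player 2 plays Right with probability 1 − 1/19 = 18/19.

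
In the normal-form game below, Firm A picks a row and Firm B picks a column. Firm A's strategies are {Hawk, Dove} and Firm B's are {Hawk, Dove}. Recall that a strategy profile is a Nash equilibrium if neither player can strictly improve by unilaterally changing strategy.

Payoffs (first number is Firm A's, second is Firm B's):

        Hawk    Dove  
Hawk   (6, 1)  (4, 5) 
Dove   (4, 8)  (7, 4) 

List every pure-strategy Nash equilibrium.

none

(Hawk, Hawk): Firm B prefers Dove (5 > 1) — not an equilibrium.
(Hawk, Dove): Firm A prefers Dove (7 > 4) — not an equilibrium.
(Dove, Hawk): Firm A prefers Hawk (6 > 4) — not an equilibrium.
(Dove, Dove): Firm B prefers Hawk (8 > 4) — not an equilibrium.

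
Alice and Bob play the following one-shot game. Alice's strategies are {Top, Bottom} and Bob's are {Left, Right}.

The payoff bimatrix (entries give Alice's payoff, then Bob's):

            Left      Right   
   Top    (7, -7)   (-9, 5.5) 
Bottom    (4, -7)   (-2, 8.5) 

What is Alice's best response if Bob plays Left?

Top

Against Left, Alice earns 7 from Top and 4 from Bottom.
So Top is the best response.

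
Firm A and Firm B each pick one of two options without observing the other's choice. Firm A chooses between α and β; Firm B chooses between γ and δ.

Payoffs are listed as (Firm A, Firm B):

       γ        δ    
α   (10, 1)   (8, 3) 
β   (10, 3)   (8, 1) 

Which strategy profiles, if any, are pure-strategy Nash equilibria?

(α, δ) and (β, γ)

(α, γ): Firm B prefers δ (3 > 1) — not an equilibrium.
(α, δ): Firm A gets 8 ≥ 8 from β, and Firm B gets 3 ≥ 1 from γ — Nash equilibrium.
(β, γ): Firm A gets 10 ≥ 10 from α, and Firm B gets 3 ≥ 1 from δ — Nash equilibrium.
(β, δ): Firm B prefers γ (3 > 1) — not an equilibrium.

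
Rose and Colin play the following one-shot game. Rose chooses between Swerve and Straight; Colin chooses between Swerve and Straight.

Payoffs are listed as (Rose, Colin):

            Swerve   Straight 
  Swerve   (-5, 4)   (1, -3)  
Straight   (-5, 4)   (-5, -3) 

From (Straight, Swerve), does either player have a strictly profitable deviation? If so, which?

Rose at (Straight, Swerve) earns -5; deviating to Swerve yields -5 — not better.
Colin earns 4; deviating to Straight yields -3 — not better.
Neither player can strictly improve; the profile is a Nash equilibrium.

Neither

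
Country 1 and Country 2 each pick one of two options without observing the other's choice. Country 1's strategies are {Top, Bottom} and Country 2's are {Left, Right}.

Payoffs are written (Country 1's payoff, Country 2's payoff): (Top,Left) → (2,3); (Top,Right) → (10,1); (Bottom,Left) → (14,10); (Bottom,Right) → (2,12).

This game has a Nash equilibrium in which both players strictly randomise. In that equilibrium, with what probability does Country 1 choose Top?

1/2

Let p be the probability that Country 1 plays Top. In a completely mixed equilibrium, Country 2 must be indifferent between Left and Right.
Country 2's expected payoff from Left is 3p + 10(1−p); from Right it is p + 12(1−p).
Setting these equal: −7p + 10 = −11p + 12, so p = 1/2.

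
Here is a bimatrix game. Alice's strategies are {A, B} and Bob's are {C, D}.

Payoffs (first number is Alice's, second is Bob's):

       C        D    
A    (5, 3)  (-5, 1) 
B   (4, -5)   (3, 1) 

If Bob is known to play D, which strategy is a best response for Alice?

Against D, Alice earns -5 from A and 3 from B.
So B is the best response.

B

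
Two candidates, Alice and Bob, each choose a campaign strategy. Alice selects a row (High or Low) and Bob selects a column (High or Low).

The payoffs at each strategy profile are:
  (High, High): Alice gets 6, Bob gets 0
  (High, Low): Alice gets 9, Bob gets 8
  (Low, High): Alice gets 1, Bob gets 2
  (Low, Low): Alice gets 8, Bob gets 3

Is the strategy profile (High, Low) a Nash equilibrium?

Yes

At (High, Low), Alice earns 9; switching to Low would give 8, so Alice has no profitable deviation.
Bob earns 8; switching to High would give 0, so Bob has no profitable deviation.
Neither player can gain by a unilateral deviation, so this profile is a Nash equilibrium.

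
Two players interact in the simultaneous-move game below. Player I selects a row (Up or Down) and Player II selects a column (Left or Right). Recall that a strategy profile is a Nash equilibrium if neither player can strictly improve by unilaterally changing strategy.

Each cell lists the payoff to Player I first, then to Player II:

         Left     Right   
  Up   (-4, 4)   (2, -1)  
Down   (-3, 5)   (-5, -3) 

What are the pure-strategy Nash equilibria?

(Up, Left): Player I prefers Down (-3 > -4) — not an equilibrium.
(Up, Right): Player II prefers Left (4 > -1) — not an equilibrium.
(Down, Left): Player I gets -3 ≥ -4 from Up, and Player II gets 5 ≥ -3 from Right — Nash equilibrium.
(Down, Right): Player I prefers Up (2 > -5); Player II prefers Left (5 > -3) — not an equilibrium.

(Down, Left)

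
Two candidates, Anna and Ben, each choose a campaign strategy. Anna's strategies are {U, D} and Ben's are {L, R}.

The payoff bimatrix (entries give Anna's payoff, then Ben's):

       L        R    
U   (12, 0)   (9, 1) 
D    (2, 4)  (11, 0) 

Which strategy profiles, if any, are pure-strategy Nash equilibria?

none

(U, L): Ben prefers R (1 > 0) — not an equilibrium.
(U, R): Anna prefers D (11 > 9) — not an equilibrium.
(D, L): Anna prefers U (12 > 2) — not an equilibrium.
(D, R): Ben prefers L (4 > 0) — not an equilibrium.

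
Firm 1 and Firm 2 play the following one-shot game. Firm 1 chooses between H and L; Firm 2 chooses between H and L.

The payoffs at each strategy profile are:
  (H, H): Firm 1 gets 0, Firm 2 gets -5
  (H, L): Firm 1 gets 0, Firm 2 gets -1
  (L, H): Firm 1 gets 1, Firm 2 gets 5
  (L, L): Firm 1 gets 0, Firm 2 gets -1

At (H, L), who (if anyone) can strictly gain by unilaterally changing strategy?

Firm 1 at (H, L) earns 0; deviating to L yields 0 — not better.
Firm 2 earns -1; deviating to H yields -5 — not better.
Neither player can strictly improve; the profile is a Nash equilibrium.

Neither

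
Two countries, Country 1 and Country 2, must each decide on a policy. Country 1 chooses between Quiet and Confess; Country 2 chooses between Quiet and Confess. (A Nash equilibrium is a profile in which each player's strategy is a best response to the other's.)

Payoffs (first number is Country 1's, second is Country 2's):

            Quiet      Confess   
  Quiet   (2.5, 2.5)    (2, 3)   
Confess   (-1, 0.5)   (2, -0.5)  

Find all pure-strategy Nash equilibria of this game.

(Quiet, Quiet): Country 2 prefers Confess (3 > 2.5) — not an equilibrium.
(Quiet, Confess): Country 1 gets 2 ≥ 2 from Confess, and Country 2 gets 3 ≥ 2.5 from Quiet — Nash equilibrium.
(Confess, Quiet): Country 1 prefers Quiet (2.5 > -1) — not an equilibrium.
(Confess, Confess): Country 2 prefers Quiet (0.5 > -0.5) — not an equilibrium.

(Quiet, Confess)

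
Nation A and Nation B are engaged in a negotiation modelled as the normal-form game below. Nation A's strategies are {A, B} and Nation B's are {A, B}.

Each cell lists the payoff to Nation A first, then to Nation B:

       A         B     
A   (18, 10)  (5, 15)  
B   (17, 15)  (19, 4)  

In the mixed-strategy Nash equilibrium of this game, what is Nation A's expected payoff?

257/15

First find q, the probability Nation B plays A, from Nation A's indifference between A and B: 18q + 5(1−q) = 17q + 19(1−q), giving q = 14/15.
Since Nation A is indifferent in equilibrium, Nation A's expected payoff equals the payoff from either row against (14/15, 1/15). Using A: 18(14/15) + 5(1/15) = 257/15.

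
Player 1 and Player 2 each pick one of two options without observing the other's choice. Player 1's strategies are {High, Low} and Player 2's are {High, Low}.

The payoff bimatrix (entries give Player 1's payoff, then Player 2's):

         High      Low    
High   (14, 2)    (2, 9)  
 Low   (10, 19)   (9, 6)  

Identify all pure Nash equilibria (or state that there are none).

(High, High): Player 2 prefers Low (9 > 2) — not an equilibrium.
(High, Low): Player 1 prefers Low (9 > 2) — not an equilibrium.
(Low, High): Player 1 prefers High (14 > 10) — not an equilibrium.
(Low, Low): Player 2 prefers High (19 > 6) — not an equilibrium.

none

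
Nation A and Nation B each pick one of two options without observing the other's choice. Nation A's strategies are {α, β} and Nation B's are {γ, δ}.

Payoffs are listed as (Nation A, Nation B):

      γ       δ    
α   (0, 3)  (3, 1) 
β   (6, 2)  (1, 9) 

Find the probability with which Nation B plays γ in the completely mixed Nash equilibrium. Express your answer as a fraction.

1/4

Let q be the probability that Nation B plays γ. In a completely mixed equilibrium, Nation A must be indifferent between α and β.
Nation A's expected payoff from α is 3(1−q); from β it is 6q + (1−q).
Setting these equal: −3q + 3 = 5q + 1, so q = 1/4.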